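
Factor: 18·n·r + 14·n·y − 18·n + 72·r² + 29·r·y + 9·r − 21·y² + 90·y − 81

(2·n + 8·r − 3·y + 9)·(9·r + 7·y − 9)

Group: 9·r·(2·n + 8·r − 3·y + 9) + (7·y − 9)·(2·n + 8·r − 3·y + 9); both groups contain (2·n + 8·r − 3·y + 9).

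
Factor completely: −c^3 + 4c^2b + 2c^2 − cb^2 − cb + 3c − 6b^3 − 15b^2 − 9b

−(c − 2b − 3)(c − 3b)(c + b + 1)

Group: c(−c^2 + 5cb + 3c − 6b^2 − 9b) + (b + 1)(−c^2 + 5cb + 3c − 6b^2 − 9b); both groups contain (−c^2 + 5cb + 3c − 6b^2 − 9b), so (c + b + 1) is a factor with cofactor −c^2 + 5cb + 3c − 6b^2 − 9b.
The cofactor groups again: −c^2 + 5cb + 3c − 6b^2 − 9b = −c(c − 3b) + (2b + 3)(c − 3b); both groups contain (c − 3b), giving −(c − 2b − 3)(c − 3b).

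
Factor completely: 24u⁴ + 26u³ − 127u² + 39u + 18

(2u − 3)(3u − 2)(4u + 1)(u + 3)

Among the possible rational roots, u = 3/2 is a root, so (2u − 3) is a factor; dividing leaves 12u³ + 31u² − 17u − 6.
Next, u = −3 is a root, giving the factor (u + 3) and quotient 12u² − 5u − 2.
The remaining quadratic factors as (3u − 2)(4u + 1).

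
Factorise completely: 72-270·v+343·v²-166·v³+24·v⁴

(2·v-3)·(3·v-2)·(4·v-3)·(v-4)

Trying the rational-root candidates, v = 2/3 is a root, giving the factor (3·v-2) and quotient 8·v³-50·v²+81·v-36.
Continuing, v = 4 is a root, so (v-4) divides it; the quotient is 8·v²-18·v+9.
The remaining quadratic factors as (2·v-3)(4·v-3).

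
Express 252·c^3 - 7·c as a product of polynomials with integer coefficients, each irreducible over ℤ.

Factor out 7·c, leaving 36·c^2 - 1, which is a difference of two squares.

7·c·(6·c + 1)·(6·c - 1)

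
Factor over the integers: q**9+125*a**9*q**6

Factor out q**6 first: what remains is 125*a**9+q**3.
Recognize a sum of cubes with the parts 5*a**3 and q.

q**6*(5*a**3+q)*(25*a**6-5*a**3*q+q**2)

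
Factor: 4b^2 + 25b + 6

(4b + 1)(b + 6)

Need a pair with product 4·6 = 24 and sum 25: that's 1 and 24.
Split the middle term: 4b^2 + b + 24b + 6 = b(4b + 1) + 6(4b + 1).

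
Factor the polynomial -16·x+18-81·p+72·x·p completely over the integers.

(8·x-9)·(9·p-2)

Group as (72·x·p-16·x) + (-81·p+18) = 8·x·(9·p-2) - 9·(9·p-2).
Both groups share the factor (9·p-2).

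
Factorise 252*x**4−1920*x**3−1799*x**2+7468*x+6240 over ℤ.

(6*x+5)*(6*x−13)*(7*x+12)*(x−8)

Trying the rational-root candidates, x = 8 is a root, so (x−8) divides it; the quotient is 252*x**3+96*x**2−1031*x−780.
Continuing, x = −5/6 is a root, so (6*x+5) divides it; the quotient is 42*x**2−19*x−156.
The remaining quadratic factors as (6*x−13)(7*x+12).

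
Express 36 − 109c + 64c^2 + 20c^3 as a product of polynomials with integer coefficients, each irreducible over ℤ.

Among the possible rational roots, c = 1/2 is a root, giving the factor (2c − 1) and quotient 10c^2 + 37c − 36.
The remaining quadratic factors as (2c + 9)(5c − 4).

(2c + 9)(2c − 1)(5c − 4)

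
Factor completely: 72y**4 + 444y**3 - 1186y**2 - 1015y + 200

Trying the rational-root candidates, y = -8 is a root, giving the factor (y + 8) and quotient 72y**3 - 132y**2 - 130y + 25.
Continuing, y = 1/6 is a root, so (6y - 1) divides it; the quotient is 12y**2 - 20y - 25.
The remaining quadratic factors as (2y - 5)(6y + 5).

(2y - 5)(6y + 5)(6y - 1)(y + 8)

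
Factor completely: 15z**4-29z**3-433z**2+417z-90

(3z-1)(5z-3)(z+5)(z-6)

Among the possible rational roots, z = -5 is a root, so (z+5) divides it; the quotient is 15z**3-104z**2+87z-18.
Then z = 6 is a root, so (z-6) is a factor; dividing leaves 15z**2-14z+3.
The remaining quadratic factors as (5z-3)(3z-1).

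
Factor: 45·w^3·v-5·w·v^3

Every term has a factor of 5·w·v. Then 9·w^2-v^2 = (3·w)² − (v)².

5·v·w·(3·w-v)·(3·w+v)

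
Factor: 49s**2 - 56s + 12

Need a pair with product 49·12 = 588 and sum -56: that's -42 and -14.
Split the middle term: 49s**2 - 42s - 14s + 12 = 7s(7s - 6) - 2(7s - 6).

(7s - 2)(7s - 6)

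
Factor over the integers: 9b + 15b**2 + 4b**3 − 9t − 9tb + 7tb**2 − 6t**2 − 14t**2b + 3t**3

Group: t(3t**2 − 2tb + 3t − b**2 − 3b) + (−4b − 3)(3t**2 − 2tb + 3t − b**2 − 3b); both groups contain (3t**2 − 2tb + 3t − b**2 − 3b), so (t − 4b − 3) is a factor with cofactor 3t**2 − 2tb + 3t − b**2 − 3b.
The cofactor groups again: 3t**2 − 2tb + 3t − b**2 − 3b = t(3t + b + 3) − b(3t + b + 3); both groups contain (3t + b + 3), giving (t − b)(3t + b + 3).

(t − 4b − 3)(t − b)(3t + b + 3)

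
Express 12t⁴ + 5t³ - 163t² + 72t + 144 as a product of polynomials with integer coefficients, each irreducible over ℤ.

(3t - 4)(4t + 3)(t + 4)(t - 3)

By the rational root theorem, t = 4/3 is a root, giving the factor (3t - 4) and quotient 4t³ + 7t² - 45t - 36.
Then t = 3 is a root, giving the factor (t - 3) and quotient 4t² + 19t + 12.
The remaining quadratic factors as (4t + 3)(t + 4).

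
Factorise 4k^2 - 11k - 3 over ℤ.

(4k + 1)(k - 3)

Need a pair with product 4·(-3) = -12 and sum -11: that's -12 and 1.
Split the middle term: 4k^2 - 12k + k - 3 = 4k(k - 3) + (k - 3).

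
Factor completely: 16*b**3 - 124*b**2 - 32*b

Pull out the common factor 4*b, then factor the remaining trinomial.

4*b*(4*b + 1)*(b - 8)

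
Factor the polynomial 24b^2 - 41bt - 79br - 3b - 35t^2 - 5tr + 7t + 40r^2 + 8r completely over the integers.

(3b - 7t - 8r)(8b + 5t - 5r - 1)

Group: 8b(3b - 7t - 8r) + (5t - 5r - 1)(3b - 7t - 8r); both groups contain (3b - 7t - 8r).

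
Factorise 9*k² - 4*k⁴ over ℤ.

Pull out the common factor k², leaving -4*k² + 9.
Recognize a difference of squares with the parts 3 and 2*k.

-k²*(2*k + 3)*(2*k - 3)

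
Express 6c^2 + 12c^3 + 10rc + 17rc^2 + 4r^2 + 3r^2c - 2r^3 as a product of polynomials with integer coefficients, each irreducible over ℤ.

Group: r(-2r^2 - 5rc - 3c^2) + (-4c - 2)(-2r^2 - 5rc - 3c^2); both groups contain (-2r^2 - 5rc - 3c^2), so (r - 4c - 2) is a factor with cofactor -2r^2 - 5rc - 3c^2.
The cofactor groups again: -2r^2 - 5rc - 3c^2 = -r(2r + 3c) - c(2r + 3c); both groups contain (2r + 3c), giving -(r + c)(2r + 3c).

-(r - 4c - 2)(2r + 3c)(r + c)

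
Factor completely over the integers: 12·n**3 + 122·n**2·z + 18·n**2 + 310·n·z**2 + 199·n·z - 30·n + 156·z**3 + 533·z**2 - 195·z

(2·n + 13·z)·(6·n + 4·z + 15)·(n + 3·z - 1)

Group: n·(12·n**2 + 86·n·z + 30·n + 52·z**2 + 195·z) + (3·z - 1)·(12·n**2 + 86·n·z + 30·n + 52·z**2 + 195·z); both groups contain (12·n**2 + 86·n·z + 30·n + 52·z**2 + 195·z), so (n + 3·z - 1) is a factor with cofactor 12·n**2 + 86·n·z + 30·n + 52·z**2 + 195·z.
The cofactor groups again: 12·n**2 + 86·n·z + 30·n + 52·z**2 + 195·z = 2·n·(6·n + 4·z + 15) + 13·z·(6·n + 4·z + 15); both groups contain (6·n + 4·z + 15), giving (2·n + 13·z)·(6·n + 4·z + 15).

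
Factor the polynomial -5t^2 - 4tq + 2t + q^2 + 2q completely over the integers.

Group: -t(5t - q - 2) - q(5t - q - 2); both groups contain (5t - q - 2).

-(5t - q - 2)(t + q)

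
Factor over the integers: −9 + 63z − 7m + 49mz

Group as (49mz − 7m) + (63z − 9) = 7m(7z − 1) + 9(7z − 1).
Both groups share the factor (7z − 1).

(7m + 9)(7z − 1)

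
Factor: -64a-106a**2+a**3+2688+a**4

(a+7)(a+8)(a-6)(a-8)

Among the possible rational roots, a = 8 is a root, so (a-8) is a factor; dividing leaves a**3+9a**2-34a-336.
Then a = -7 is a root, so (a+7) is a factor; dividing leaves a**2+2a-48.
The remaining quadratic factors as (a+8)(a-6).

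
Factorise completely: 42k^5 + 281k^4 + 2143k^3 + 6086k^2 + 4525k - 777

Among the possible rational roots, k = 1/7 is a root, giving the factor (7k - 1) and quotient 6k^4 + 41k^3 + 312k^2 + 914k + 777.
Next, k = -7/3 is a root, so (3k + 7) is a factor; dividing leaves 2k^3 + 9k^2 + 83k + 111.
Then k = -3/2 is a root, giving the factor (2k + 3) and quotient k^2 + 3k + 37.
The quadratic k^2 + 3k + 37 has discriminant -139 < 0 and is irreducible over ℤ.

(2k + 3)(3k + 7)(7k - 1)(k^2 + 3k + 37)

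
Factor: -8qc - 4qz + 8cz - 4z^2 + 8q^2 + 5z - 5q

Group: q(8q - 8c + 4z - 5) - z(8q - 8c + 4z - 5); both groups contain (8q - 8c + 4z - 5).

(8q - 8c + 4z - 5)(q - z)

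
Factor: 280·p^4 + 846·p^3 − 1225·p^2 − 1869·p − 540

Testing divisors of the constant over divisors of the leading coefficient, p = −1/2 is a root, giving the factor (2·p + 1) and quotient 140·p^3 + 353·p^2 − 789·p − 540.
Then p = 9/5 is a root, so (5·p − 9) is a factor; dividing leaves 28·p^2 + 121·p + 60.
The remaining quadratic factors as (4·p + 15)(7·p + 4).

(2·p + 1)·(4·p + 15)·(5·p − 9)·(7·p + 4)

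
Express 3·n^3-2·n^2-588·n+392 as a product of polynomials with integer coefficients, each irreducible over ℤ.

(3·n-2)·(n+14)·(n-14)

Trying the rational-root candidates, n = -14 is a root, so (n+14) divides it; the quotient is 3·n^2-44·n+28.
The remaining quadratic factors as (n-14)(3·n-2).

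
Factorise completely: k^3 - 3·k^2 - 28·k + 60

(k + 5)·(k - 2)·(k - 6)

Testing divisors of the constant over divisors of the leading coefficient, k = 6 is a root, giving the factor (k - 6) and quotient k^2 + 3·k - 10.
The remaining quadratic factors as (k + 5)(k - 2).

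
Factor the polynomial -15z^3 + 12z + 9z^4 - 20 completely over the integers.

(3z - 5)(3z^3 + 4)

Group as (9z^4 + 12z) + (-15z^3 - 20) = 3z(3z^3 + 4) - 5(3z^3 + 4).
Both groups share the factor (3z^3 + 4).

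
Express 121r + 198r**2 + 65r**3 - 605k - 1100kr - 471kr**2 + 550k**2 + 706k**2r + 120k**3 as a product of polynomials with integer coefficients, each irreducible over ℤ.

(12k - 5r - 11)(2k + 13r + 11)(5k - r)

Group: 2k(60k**2 - 37kr - 55k + 5r**2 + 11r) + (13r + 11)(60k**2 - 37kr - 55k + 5r**2 + 11r); both groups contain (60k**2 - 37kr - 55k + 5r**2 + 11r), so (2k + 13r + 11) is a factor with cofactor 60k**2 - 37kr - 55k + 5r**2 + 11r.
The cofactor groups again: 60k**2 - 37kr - 55k + 5r**2 + 11r = 5k(12k - 5r - 11) - r(12k - 5r - 11); both groups contain (12k - 5r - 11), giving (5k - r)(12k - 5r - 11).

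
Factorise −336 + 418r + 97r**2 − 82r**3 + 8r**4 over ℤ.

(2r − 7)(4r − 3)(r + 2)(r − 8)

Among the possible rational roots, r = 8 is a root, giving the factor (r − 8) and quotient 8r**3 − 18r**2 − 47r + 42.
Then r = −2 is a root, so (r + 2) is a factor; dividing leaves 8r**2 − 34r + 21.
The remaining quadratic factors as (2r − 7)(4r − 3).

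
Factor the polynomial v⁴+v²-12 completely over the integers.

Substitute u = v² to get a quadratic in u, then factor.
v²-3 is irreducible over ℤ (3 is not a perfect square).
v²+4 is irreducible over ℤ (sum of squares).

(v²+4)(v²-3)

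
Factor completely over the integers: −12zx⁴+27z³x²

Factor out 3zx², leaving 9z²−4x², which is a difference of two squares.

3x²z(3z−2x)(3z+2x)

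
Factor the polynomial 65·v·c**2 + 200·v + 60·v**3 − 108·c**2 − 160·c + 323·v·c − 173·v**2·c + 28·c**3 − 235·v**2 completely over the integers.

Group: 5·v·(12·v**2 − 25·v·c − 47·v − 7·c**2 + 27·c + 40) − 4·c·(12·v**2 − 25·v·c − 47·v − 7·c**2 + 27·c + 40); both groups contain (12·v**2 − 25·v·c − 47·v − 7·c**2 + 27·c + 40), so (5·v − 4·c) is a factor with cofactor 12·v**2 − 25·v·c − 47·v − 7·c**2 + 27·c + 40.
The cofactor groups again: 12·v**2 − 25·v·c − 47·v − 7·c**2 + 27·c + 40 = 3·v·(4·v + c − 5) + (−7·c − 8)·(4·v + c − 5); both groups contain (4·v + c − 5), giving (3·v − 7·c − 8)·(4·v + c − 5).

(5·v − 4·c)·(3·v − 7·c − 8)·(4·v + c − 5)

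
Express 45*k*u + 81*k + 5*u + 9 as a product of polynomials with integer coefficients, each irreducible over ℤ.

(5*u + 9)*(9*k + 1)

Group as (45*k*u + 81*k) + (5*u + 9) = 9*k*(5*u + 9) + (5*u + 9).
Both groups share the factor (5*u + 9).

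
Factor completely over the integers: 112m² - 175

7(4m + 5)(4m - 5)

Factor out 7, leaving 16m² - 25, which is a difference of two squares.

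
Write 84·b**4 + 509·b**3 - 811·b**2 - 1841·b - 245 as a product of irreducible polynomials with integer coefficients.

By the rational root theorem, b = 7/3 is a root, giving the factor (3·b - 7) and quotient 28·b**3 + 235·b**2 + 278·b + 35.
Continuing, b = -5/4 is a root, giving the factor (4·b + 5) and quotient 7·b**2 + 50·b + 7.
The remaining quadratic factors as (7·b + 1)(b + 7).

(3·b - 7)·(4·b + 5)·(7·b + 1)·(b + 7)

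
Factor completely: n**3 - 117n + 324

By the rational root theorem, n = 9 is a root, so (n - 9) is a factor; dividing leaves n**2 + 9n - 36.
The remaining quadratic factors as (n + 12)(n - 3).

(n + 12)(n - 3)(n - 9)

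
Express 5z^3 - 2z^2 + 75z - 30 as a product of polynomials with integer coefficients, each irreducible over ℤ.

(5z - 2)(z^2 + 15)

Group as (5z^3 + 75z) + (-2z^2 - 30) = 5z(z^2 + 15) - 2(z^2 + 15).
Both groups share the factor (z^2 + 15).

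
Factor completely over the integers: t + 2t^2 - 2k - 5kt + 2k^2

Group: 2k(k - 2t - 1) - t(k - 2t - 1); both groups contain (k - 2t - 1).

(2k - t)(k - 2t - 1)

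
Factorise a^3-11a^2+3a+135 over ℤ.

Trying the rational-root candidates, a = 9 is a root, giving the factor (a-9) and quotient a^2-2a-15.
The remaining quadratic factors as (a-5)(a+3).

(a+3)(a-5)(a-9)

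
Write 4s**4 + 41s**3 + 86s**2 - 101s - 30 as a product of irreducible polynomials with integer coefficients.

(4s + 1)(s + 5)(s + 6)(s - 1)

By the rational root theorem, s = 1 is a root, giving the factor (s - 1) and quotient 4s**3 + 45s**2 + 131s + 30.
Next, s = -6 is a root, so (s + 6) is a factor; dividing leaves 4s**2 + 21s + 5.
The remaining quadratic factors as (s + 5)(4s + 1).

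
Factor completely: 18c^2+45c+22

Need a pair with product 18·22 = 396 and sum 45: that's 12 and 33.
Split the middle term: 18c^2+12c + 33c+22 = 6c(3c+2) + 11(3c+2).

(3c+2)(6c+11)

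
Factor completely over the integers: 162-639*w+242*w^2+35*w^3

(5*w-9)*(7*w-2)*(w+9)

Among the possible rational roots, w = 9/5 is a root, so (5*w-9) divides it; the quotient is 7*w^2+61*w-18.
The remaining quadratic factors as (7*w-2)(w+9).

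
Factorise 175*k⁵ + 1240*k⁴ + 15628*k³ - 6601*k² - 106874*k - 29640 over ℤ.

(5*k + 12)*(5*k - 13)*(7*k + 2)*(k² + 7*k + 95)

Among the possible rational roots, k = -12/5 is a root, so (5*k + 12) divides it; the quotient is 35*k⁴ + 164*k³ + 2732*k² - 7877*k - 2470.
Continuing, k = -2/7 is a root, so (7*k + 2) divides it; the quotient is 5*k³ + 22*k² + 384*k - 1235.
Then k = 13/5 is a root, so (5*k - 13) is a factor; dividing leaves k² + 7*k + 95.
The quadratic k² + 7*k + 95 has discriminant -331 < 0 and is irreducible over ℤ.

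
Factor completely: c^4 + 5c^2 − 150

(c^2 + 15)(c^2 − 10)

Substitute u = c^2 to get a quadratic in u, then factor.
c^2 + 15 is irreducible over ℤ (always positive, so no real roots).
c^2 − 10 is irreducible over ℤ (10 is not a perfect square).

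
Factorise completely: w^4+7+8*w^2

(w^2+1)*(w^2+7)

Substitute u = w^2 to get a quadratic in u, then factor.
w^2+1 is irreducible over ℤ (sum of squares).
w^2+7 is irreducible over ℤ (always positive, so no real roots).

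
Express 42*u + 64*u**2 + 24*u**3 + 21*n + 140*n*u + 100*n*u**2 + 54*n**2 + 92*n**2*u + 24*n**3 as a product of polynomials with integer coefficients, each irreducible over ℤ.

(4*n + 6*u + 7)*(6*n + 2*u + 3)*(n + 2*u)

Group: n*(24*n**2 + 44*n*u + 54*n + 12*u**2 + 32*u + 21) + 2*u*(24*n**2 + 44*n*u + 54*n + 12*u**2 + 32*u + 21); both groups contain (24*n**2 + 44*n*u + 54*n + 12*u**2 + 32*u + 21), so (n + 2*u) is a factor with cofactor 24*n**2 + 44*n*u + 54*n + 12*u**2 + 32*u + 21.
The cofactor groups again: 24*n**2 + 44*n*u + 54*n + 12*u**2 + 32*u + 21 = 6*n*(4*n + 6*u + 7) + (2*u + 3)*(4*n + 6*u + 7); both groups contain (4*n + 6*u + 7), giving (6*n + 2*u + 3)*(4*n + 6*u + 7).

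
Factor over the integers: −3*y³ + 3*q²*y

3*y*(q + y)*(q − y)

Pull out the common factor 3*y; q² − y² is a difference of squares.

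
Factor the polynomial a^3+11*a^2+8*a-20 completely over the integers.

(a+10)*(a+2)*(a-1)

By the rational root theorem, a = 1 is a root, giving the factor (a-1) and quotient a^2+12*a+20.
The remaining quadratic factors as (a+10)(a+2).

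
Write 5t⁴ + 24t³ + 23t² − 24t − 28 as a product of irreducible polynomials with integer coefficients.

(5t + 14)(t + 1)(t + 2)(t − 1)

By the rational root theorem, t = −14/5 is a root, so (5t + 14) divides it; the quotient is t³ + 2t² − t − 2.
Continuing, t = −1 is a root, giving the factor (t + 1) and quotient t² + t − 2.
The remaining quadratic factors as (t − 1)(t + 2).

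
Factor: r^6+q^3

Recognize a sum of cubes with the parts q and r^2.

(r^2+q)(r^4-r^2q+q^2)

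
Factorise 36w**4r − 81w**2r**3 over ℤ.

Pull out the common factor 9w**2r; 4w**2 − 9r**2 is a difference of squares.

9rw**2(2w − 3r)(2w + 3r)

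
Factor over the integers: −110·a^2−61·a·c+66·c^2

−(10·a+11·c)·(11·a−6·c)

Group: −11·a·(10·a+11·c) + 6·c·(10·a+11·c); both groups contain (10·a+11·c).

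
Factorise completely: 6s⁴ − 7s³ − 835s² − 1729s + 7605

Among the possible rational roots, s = −5 is a root, so (s + 5) divides it; the quotient is 6s³ − 37s² − 650s + 1521.
Then s = −9 is a root, so (s + 9) is a factor; dividing leaves 6s² − 91s + 169.
The remaining quadratic factors as (6s − 13)(s − 13).

(6s − 13)(s + 5)(s + 9)(s − 13)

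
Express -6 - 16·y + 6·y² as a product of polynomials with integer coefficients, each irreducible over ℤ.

Pull out the common factor 2, then factor the remaining trinomial.

2·(3·y + 1)·(y - 3)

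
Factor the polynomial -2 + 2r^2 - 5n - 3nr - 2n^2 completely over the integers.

-(2n - r + 1)(n + 2r + 2)

Group: -n(2n - r + 1) + (-2r - 2)(2n - r + 1); both groups contain (2n - r + 1).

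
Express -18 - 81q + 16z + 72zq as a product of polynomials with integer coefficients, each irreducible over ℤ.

(8z - 9)(9q + 2)

Group as (72zq + 16z) + (-81q - 18) = 8z(9q + 2) - 9(9q + 2).
Both groups share the factor (9q + 2).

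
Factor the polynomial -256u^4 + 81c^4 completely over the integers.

(3c + 4u)(3c - 4u)(9c^2 + 16u^2)

Difference of squares twice: with A = 3c and B = 4u, A⁴ − B⁴ = (A² − B²)(A² + B²), and A² − B² factors again.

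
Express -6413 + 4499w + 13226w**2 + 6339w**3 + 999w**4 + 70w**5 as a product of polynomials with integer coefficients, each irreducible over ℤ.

By the rational root theorem, w = -11/7 is a root, giving the factor (7w + 11) and quotient 10w**4 + 127w**3 + 706w**2 + 780w - 583.
Continuing, w = -11/5 is a root, so (5w + 11) divides it; the quotient is 2w**3 + 21w**2 + 95w - 53.
Continuing, w = 1/2 is a root, so (2w - 1) divides it; the quotient is w**2 + 11w + 53.
The quadratic w**2 + 11w + 53 has discriminant -91 < 0 and is irreducible over ℤ.

(2w - 1)(5w + 11)(7w + 11)(w**2 + 11w + 53)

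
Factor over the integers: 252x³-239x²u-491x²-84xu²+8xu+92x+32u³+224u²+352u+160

Group: 4x(63x²-44xu-44x-32u²-64u-32) + (-u-5)(63x²-44xu-44x-32u²-64u-32); both groups contain (63x²-44xu-44x-32u²-64u-32), so (4x-u-5) is a factor with cofactor 63x²-44xu-44x-32u²-64u-32.
The cofactor groups again: 63x²-44xu-44x-32u²-64u-32 = 9x(7x-8u-8) + (4u+4)(7x-8u-8); both groups contain (7x-8u-8), giving (9x+4u+4)(7x-8u-8).

(7x-8u-8)(4x-u-5)(9x+4u+4)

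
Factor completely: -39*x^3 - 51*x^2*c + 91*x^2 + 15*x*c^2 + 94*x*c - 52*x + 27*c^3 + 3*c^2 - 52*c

-(13*x - 9*c - 13)*(3*x + 3*c - 4)*(x + c)

Group: 13*x*(-3*x^2 - 6*x*c + 4*x - 3*c^2 + 4*c) + (-9*c - 13)*(-3*x^2 - 6*x*c + 4*x - 3*c^2 + 4*c); both groups contain (-3*x^2 - 6*x*c + 4*x - 3*c^2 + 4*c), so (13*x - 9*c - 13) is a factor with cofactor -3*x^2 - 6*x*c + 4*x - 3*c^2 + 4*c.
The cofactor groups again: -3*x^2 - 6*x*c + 4*x - 3*c^2 + 4*c = -3*x*(x + c) + (-3*c + 4)*(x + c); both groups contain (x + c), giving -(3*x + 3*c - 4)*(x + c).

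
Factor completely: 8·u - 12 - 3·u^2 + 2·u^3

Group as (2·u^3 + 8·u) + (-3·u^2 - 12) = 2·u·(u^2 + 4) - 3·(u^2 + 4).
Both groups share the factor (u^2 + 4).

(2·u - 3)·(u^2 + 4)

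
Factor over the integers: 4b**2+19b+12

(4b+3)(b+4)

Need a pair with product 4·12 = 48 and sum 19: that's 16 and 3.
Split the middle term: 4b**2+16b + 3b+12 = 4b(b+4) + 3(b+4).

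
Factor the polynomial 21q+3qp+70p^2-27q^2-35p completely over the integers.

-(3q-5p)(9q+14p-7)

Group: -9q(3q-5p) + (-14p+7)(3q-5p); both groups contain (3q-5p).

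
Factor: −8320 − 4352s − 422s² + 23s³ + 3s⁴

By the rational root theorem, s = −8/3 is a root, giving the factor (3s + 8) and quotient s³ + 5s² − 154s − 1040.
Then s = −8 is a root, so (s + 8) divides it; the quotient is s² − 3s − 130.
The remaining quadratic factors as (s − 13)(s + 10).

(3s + 8)(s + 10)(s + 8)(s − 13)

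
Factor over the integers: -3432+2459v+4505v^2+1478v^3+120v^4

By the rational root theorem, v = -11/4 is a root, so (4v+11) divides it; the quotient is 30v^3+287v^2+337v-312.
Continuing, v = -8 is a root, giving the factor (v+8) and quotient 30v^2+47v-39.
The remaining quadratic factors as (5v-3)(6v+13).

(4v+11)(5v-3)(6v+13)(v+8)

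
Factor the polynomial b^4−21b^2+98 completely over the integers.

Substitute u = b^2 to get a quadratic in u, then factor.
b^2−14 is irreducible over ℤ (14 is not a perfect square).
b^2−7 is irreducible over ℤ (7 is not a perfect square).

(b^2−14)(b^2−7)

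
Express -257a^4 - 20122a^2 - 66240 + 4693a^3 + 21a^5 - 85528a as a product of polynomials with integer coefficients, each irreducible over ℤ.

(3a + 4)(7a + 10)(a - 8)(a^2 - 7a + 207)

Testing divisors of the constant over divisors of the leading coefficient, a = -10/7 is a root, giving the factor (7a + 10) and quotient 3a^4 - 41a^3 + 729a^2 - 3916a - 6624.
Continuing, a = 8 is a root, so (a - 8) is a factor; dividing leaves 3a^3 - 17a^2 + 593a + 828.
Continuing, a = -4/3 is a root, giving the factor (3a + 4) and quotient a^2 - 7a + 207.
The quadratic a^2 - 7a + 207 has discriminant -779 < 0 and is irreducible over ℤ.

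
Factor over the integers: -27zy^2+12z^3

3z(2z-3y)(2z+3y)

Every term has a factor of 3z. Then 4z^2-9y^2 = (2z)² − (3y)².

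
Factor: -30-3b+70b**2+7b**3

(b+10)(7b**2-3)

Group as (7b**3-3b) + (70b**2-30) = b(7b**2-3) + 10(7b**2-3).
Both groups share the factor (7b**2-3).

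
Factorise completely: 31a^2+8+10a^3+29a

(2a+1)(5a+8)(a+1)

Testing divisors of the constant over divisors of the leading coefficient, a = −8/5 is a root, giving the factor (5a+8) and quotient 2a^2+3a+1.
The remaining quadratic factors as (2a+1)(a+1).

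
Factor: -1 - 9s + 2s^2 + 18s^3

(9s + 1)(2s^2 - 1)

Group as (18s^3 - 9s) + (2s^2 - 1) = 9s(2s^2 - 1) + (2s^2 - 1).
Both groups share the factor (2s^2 - 1).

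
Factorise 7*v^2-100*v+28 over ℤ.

Need a pair with product 7·28 = 196 and sum -100: that's -98 and -2.
Split the middle term: 7*v^2-98*v - 2*v+28 = 7*v*(v-14) - 2*(v-14).

(7*v-2)*(v-14)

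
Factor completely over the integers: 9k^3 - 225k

9k(k + 5)(k - 5)

Pull out the common factor 9k; k^2 - 25 is a difference of squares.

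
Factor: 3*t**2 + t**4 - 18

Substitute u = t**2 to get a quadratic in u, then factor.
t**2 - 3 is irreducible over ℤ (3 is not a perfect square).
t**2 + 6 is irreducible over ℤ (always positive, so no real roots).

(t**2 + 6)*(t**2 - 3)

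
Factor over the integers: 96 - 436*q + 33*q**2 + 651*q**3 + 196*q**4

(4*q - 1)*(7*q + 8)*(7*q - 4)*(q + 3)

Trying the rational-root candidates, q = 4/7 is a root, so (7*q - 4) is a factor; dividing leaves 28*q**3 + 109*q**2 + 67*q - 24.
Then q = -3 is a root, so (q + 3) divides it; the quotient is 28*q**2 + 25*q - 8.
The remaining quadratic factors as (4*q - 1)(7*q + 8).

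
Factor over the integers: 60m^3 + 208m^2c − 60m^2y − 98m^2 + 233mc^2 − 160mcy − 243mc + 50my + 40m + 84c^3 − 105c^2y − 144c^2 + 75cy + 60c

(2m + 3c)(5m + 4c − 5y − 4)(6m + 7c − 5)

Group: 5m(12m^2 + 32mc − 10m + 21c^2 − 15c) + (4c − 5y − 4)(12m^2 + 32mc − 10m + 21c^2 − 15c); both groups contain (12m^2 + 32mc − 10m + 21c^2 − 15c), so (5m + 4c − 5y − 4) is a factor with cofactor 12m^2 + 32mc − 10m + 21c^2 − 15c.
The cofactor groups again: 12m^2 + 32mc − 10m + 21c^2 − 15c = 6m(2m + 3c) + (7c − 5)(2m + 3c); both groups contain (2m + 3c), giving (6m + 7c − 5)(2m + 3c).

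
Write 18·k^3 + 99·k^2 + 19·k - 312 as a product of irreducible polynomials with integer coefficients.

Testing divisors of the constant over divisors of the leading coefficient, k = 3/2 is a root, so (2·k - 3) is a factor; dividing leaves 9·k^2 + 63·k + 104.
The remaining quadratic factors as (3·k + 8)(3·k + 13).

(2·k - 3)·(3·k + 13)·(3·k + 8)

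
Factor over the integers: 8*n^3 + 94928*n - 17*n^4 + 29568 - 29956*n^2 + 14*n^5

(2*n - 7)*(7*n + 2)*(n - 12)*(n^2 + 14*n + 176)

Testing divisors of the constant over divisors of the leading coefficient, n = 7/2 is a root, giving the factor (2*n - 7) and quotient 7*n^4 + 16*n^3 + 60*n^2 - 14768*n - 4224.
Next, n = 12 is a root, so (n - 12) is a factor; dividing leaves 7*n^3 + 100*n^2 + 1260*n + 352.
Continuing, n = -2/7 is a root, so (7*n + 2) divides it; the quotient is n^2 + 14*n + 176.
The quadratic n^2 + 14*n + 176 has discriminant -508 < 0 and is irreducible over ℤ.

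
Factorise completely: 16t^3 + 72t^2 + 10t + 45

(2t + 9)(8t^2 + 5)

Group as (16t^3 + 10t) + (72t^2 + 45) = 2t(8t^2 + 5) + 9(8t^2 + 5).
Both groups share the factor (8t^2 + 5).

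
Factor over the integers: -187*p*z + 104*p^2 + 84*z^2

(13*p - 12*z)*(8*p - 7*z)

Group: 8*p*(13*p - 12*z) - 7*z*(13*p - 12*z); both groups contain (13*p - 12*z).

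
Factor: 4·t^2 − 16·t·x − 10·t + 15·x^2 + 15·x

Group: 2·t·(2·t − 3·x) + (−5·x − 5)·(2·t − 3·x); both groups contain (2·t − 3·x).

(2·t − 3·x)·(2·t − 5·x − 5)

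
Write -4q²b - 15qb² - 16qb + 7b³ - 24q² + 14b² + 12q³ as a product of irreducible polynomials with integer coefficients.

(2q - b)(q - b - 2)(6q + 7b)

Group: 2q(6q² + qb - 12q - 7b² - 14b) - b(6q² + qb - 12q - 7b² - 14b); both groups contain (6q² + qb - 12q - 7b² - 14b), so (2q - b) is a factor with cofactor 6q² + qb - 12q - 7b² - 14b.
The cofactor groups again: 6q² + qb - 12q - 7b² - 14b = 6q(q - b - 2) + 7b(q - b - 2); both groups contain (q - b - 2), giving (6q + 7b)(q - b - 2).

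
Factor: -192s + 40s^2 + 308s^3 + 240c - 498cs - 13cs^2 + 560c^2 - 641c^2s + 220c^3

Group: 11c(20c^2 - 71cs + 40c + 44s^2 - 32s) + (7s + 6)(20c^2 - 71cs + 40c + 44s^2 - 32s); both groups contain (20c^2 - 71cs + 40c + 44s^2 - 32s), so (11c + 7s + 6) is a factor with cofactor 20c^2 - 71cs + 40c + 44s^2 - 32s.
The cofactor groups again: 20c^2 - 71cs + 40c + 44s^2 - 32s = 5c(4c - 11s + 8) - 4s(4c - 11s + 8); both groups contain (4c - 11s + 8), giving (5c - 4s)(4c - 11s + 8).

(11c + 7s + 6)(4c - 11s + 8)(5c - 4s)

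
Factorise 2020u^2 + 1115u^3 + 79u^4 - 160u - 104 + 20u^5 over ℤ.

Among the possible rational roots, u = 1/4 is a root, giving the factor (4u - 1) and quotient 5u^4 + 21u^3 + 284u^2 + 576u + 104.
Continuing, u = -1/5 is a root, so (5u + 1) divides it; the quotient is u^3 + 4u^2 + 56u + 104.
Continuing, u = -2 is a root, so (u + 2) is a factor; dividing leaves u^2 + 2u + 52.
The quadratic u^2 + 2u + 52 has discriminant -204 < 0 and is irreducible over ℤ.

(4u - 1)(5u + 1)(u + 2)(u^2 + 2u + 52)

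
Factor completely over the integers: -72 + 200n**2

8(5n + 3)(5n - 3)

Factor out 8, leaving 25n**2 - 9, which is a difference of two squares.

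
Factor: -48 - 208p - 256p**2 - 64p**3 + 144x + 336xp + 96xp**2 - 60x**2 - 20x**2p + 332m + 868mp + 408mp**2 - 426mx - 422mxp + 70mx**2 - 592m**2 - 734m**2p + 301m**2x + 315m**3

Group: 7m(45m**2 + 43mx - 92mp - 46m + 10x**2 - 48xp - 24x + 32p**2 + 32p + 8) + (-2p - 6)(45m**2 + 43mx - 92mp - 46m + 10x**2 - 48xp - 24x + 32p**2 + 32p + 8); both groups contain (45m**2 + 43mx - 92mp - 46m + 10x**2 - 48xp - 24x + 32p**2 + 32p + 8), so (7m - 2p - 6) is a factor with cofactor 45m**2 + 43mx - 92mp - 46m + 10x**2 - 48xp - 24x + 32p**2 + 32p + 8.
The cofactor groups again: 45m**2 + 43mx - 92mp - 46m + 10x**2 - 48xp - 24x + 32p**2 + 32p + 8 = 5m(9m + 5x - 4p - 2) + (2x - 8p - 4)(9m + 5x - 4p - 2); both groups contain (9m + 5x - 4p - 2), giving (5m + 2x - 8p - 4)(9m + 5x - 4p - 2).

(5m + 2x - 8p - 4)(7m - 2p - 6)(9m + 5x - 4p - 2)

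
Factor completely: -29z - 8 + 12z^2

Need a pair with product 12·(-8) = -96 and sum -29: that's -32 and 3.
Split the middle term: 12z^2 - 32z + 3z - 8 = 4z(3z - 8) + (3z - 8).

(3z - 8)(4z + 1)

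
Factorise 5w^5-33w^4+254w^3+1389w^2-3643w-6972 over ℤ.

(5w+7)(w+4)(w-3)(w^2-9w+83)

Testing divisors of the constant over divisors of the leading coefficient, w = -7/5 is a root, so (5w+7) is a factor; dividing leaves w^4-8w^3+62w^2+191w-996.
Continuing, w = -4 is a root, so (w+4) is a factor; dividing leaves w^3-12w^2+110w-249.
Next, w = 3 is a root, giving the factor (w-3) and quotient w^2-9w+83.
The quadratic w^2-9w+83 has discriminant -251 < 0 and is irreducible over ℤ.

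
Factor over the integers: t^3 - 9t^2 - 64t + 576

(t + 8)(t - 8)(t - 9)

By the rational root theorem, t = 8 is a root, so (t - 8) divides it; the quotient is t^2 - t - 72.
The remaining quadratic factors as (t + 8)(t - 9).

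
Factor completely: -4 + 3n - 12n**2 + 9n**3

(3n - 4)(3n**2 + 1)

Group as (9n**3 + 3n) + (-12n**2 - 4) = 3n(3n**2 + 1) - 4(3n**2 + 1).
Both groups share the factor (3n**2 + 1).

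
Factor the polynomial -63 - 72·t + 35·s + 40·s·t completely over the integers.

(5·s - 9)·(8·t + 7)

Group as (40·s·t + 35·s) + (-72·t - 63) = 5·s·(8·t + 7) - 9·(8·t + 7).
Both groups share the factor (8·t + 7).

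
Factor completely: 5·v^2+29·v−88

Need a pair with product 5·(−88) = −440 and sum 29: that's 40 and −11.
Split the middle term: 5·v^2+40·v − 11·v−88 = 5·v·(v+8) − 11·(v+8).

(5·v−11)·(v+8)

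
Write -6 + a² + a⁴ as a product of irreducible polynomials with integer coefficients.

Substitute u = a² to get a quadratic in u, then factor.
a² + 3 is irreducible over ℤ (always positive, so no real roots).
a² - 2 is irreducible over ℤ (2 is not a perfect square).

(a² + 3)·(a² - 2)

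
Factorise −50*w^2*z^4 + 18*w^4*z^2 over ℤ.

2*w^2*z^2*(3*w + 5*z)*(3*w − 5*z)

Factor out 2*w^2*z^2, leaving 9*w^2 − 25*z^2, which is a difference of two squares.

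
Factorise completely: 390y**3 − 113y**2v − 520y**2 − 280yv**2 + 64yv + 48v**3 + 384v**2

(13y − 12v)(6y − v − 8)(5y + 4v)

Group: 6y(65y**2 − 8yv − 48v**2) + (−v − 8)(65y**2 − 8yv − 48v**2); both groups contain (65y**2 − 8yv − 48v**2), so (6y − v − 8) is a factor with cofactor 65y**2 − 8yv − 48v**2.
The cofactor groups again: 65y**2 − 8yv − 48v**2 = 5y(13y − 12v) + 4v(13y − 12v); both groups contain (13y − 12v), giving (5y + 4v)(13y − 12v).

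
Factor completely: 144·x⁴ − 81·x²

9·x²·(4·x + 3)·(4·x − 3)

Every term has a factor of 9·x². Then 16·x² − 9 = (4·x)² − (3)².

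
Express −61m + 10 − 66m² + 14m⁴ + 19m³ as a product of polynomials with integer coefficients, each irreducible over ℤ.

(2m + 5)(7m − 1)(m + 1)(m − 2)

By the rational root theorem, m = 2 is a root, so (m − 2) divides it; the quotient is 14m³ + 47m² + 28m − 5.
Next, m = −5/2 is a root, so (2m + 5) divides it; the quotient is 7m² + 6m − 1.
The remaining quadratic factors as (m + 1)(7m − 1).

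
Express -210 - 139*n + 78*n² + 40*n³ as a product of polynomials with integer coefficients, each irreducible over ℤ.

(2*n + 5)*(4*n - 7)*(5*n + 6)

Among the possible rational roots, n = -5/2 is a root, giving the factor (2*n + 5) and quotient 20*n² - 11*n - 42.
The remaining quadratic factors as (4*n - 7)(5*n + 6).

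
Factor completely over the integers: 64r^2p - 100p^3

4p(4r - 5p)(4r + 5p)

Pull out the common factor 4p; 16r^2 - 25p^2 is a difference of squares.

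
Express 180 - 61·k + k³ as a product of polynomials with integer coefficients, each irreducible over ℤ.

Among the possible rational roots, k = 5 is a root, so (k - 5) is a factor; dividing leaves k² + 5·k - 36.
The remaining quadratic factors as (k + 9)(k - 4).

(k + 9)·(k - 4)·(k - 5)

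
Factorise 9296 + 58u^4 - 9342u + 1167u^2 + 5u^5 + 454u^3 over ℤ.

(5u - 7)(u + 8)(u - 2)(u^2 + 7u + 83)

By the rational root theorem, u = 2 is a root, giving the factor (u - 2) and quotient 5u^4 + 68u^3 + 590u^2 + 2347u - 4648.
Continuing, u = -8 is a root, so (u + 8) is a factor; dividing leaves 5u^3 + 28u^2 + 366u - 581.
Then u = 7/5 is a root, so (5u - 7) is a factor; dividing leaves u^2 + 7u + 83.
The quadratic u^2 + 7u + 83 has discriminant -283 < 0 and is irreducible over ℤ.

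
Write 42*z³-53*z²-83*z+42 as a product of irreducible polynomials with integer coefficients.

By the rational root theorem, z = -7/6 is a root, giving the factor (6*z+7) and quotient 7*z²-17*z+6.
The remaining quadratic factors as (7*z-3)(z-2).

(6*z+7)*(7*z-3)*(z-2)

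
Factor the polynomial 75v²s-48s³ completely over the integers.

Every term has a factor of 3s. Then 25v²-16s² = (5v)² − (4s)².

3s(5v-4s)(5v+4s)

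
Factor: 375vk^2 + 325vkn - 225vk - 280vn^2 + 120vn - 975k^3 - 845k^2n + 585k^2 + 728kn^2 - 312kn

Group: 5v(75k^2 + 65kn - 45k - 56n^2 + 24n) - 13k(75k^2 + 65kn - 45k - 56n^2 + 24n); both groups contain (75k^2 + 65kn - 45k - 56n^2 + 24n), so (5v - 13k) is a factor with cofactor 75k^2 + 65kn - 45k - 56n^2 + 24n.
The cofactor groups again: 75k^2 + 65kn - 45k - 56n^2 + 24n = 5k(15k - 8n) + (7n - 3)(15k - 8n); both groups contain (15k - 8n), giving (5k + 7n - 3)(15k - 8n).

(5v - 13k)(15k - 8n)(5k + 7n - 3)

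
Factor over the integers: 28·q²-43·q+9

Need a pair with product 28·9 = 252 and sum -43: that's -7 and -36.
Split the middle term: 28·q²-7·q - 36·q+9 = 7·q·(4·q-1) - 9·(4·q-1).

(4·q-1)·(7·q-9)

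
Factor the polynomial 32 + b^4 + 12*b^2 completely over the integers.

(b^2 + 4)*(b^2 + 8)

Substitute u = b^2 to get a quadratic in u, then factor.
b^2 + 4 is irreducible over ℤ (sum of squares).
b^2 + 8 is irreducible over ℤ (always positive, so no real roots).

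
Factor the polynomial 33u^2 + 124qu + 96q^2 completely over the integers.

(12q + 11u)(8q + 3u)

Group: 12q(8q + 3u) + 11u(8q + 3u); both groups contain (8q + 3u).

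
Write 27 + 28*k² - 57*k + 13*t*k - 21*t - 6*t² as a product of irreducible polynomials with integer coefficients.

-(2*t - 7*k + 9)*(3*t + 4*k - 3)

Group: -3*t*(2*t - 7*k + 9) + (-4*k + 3)*(2*t - 7*k + 9); both groups contain (2*t - 7*k + 9).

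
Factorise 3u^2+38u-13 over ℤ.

(3u-1)(u+13)

Need a pair with product 3·(-13) = -39 and sum 38: that's 39 and -1.
Split the middle term: 3u^2+39u - u-13 = 3u(u+13) - (u+13).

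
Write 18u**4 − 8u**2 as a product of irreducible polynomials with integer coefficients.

2u**2(3u + 2)(3u − 2)

Every term has a factor of 2u**2. Then 9u**2 − 4 = (3u)² − (2)².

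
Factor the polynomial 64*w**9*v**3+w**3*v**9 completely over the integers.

v**3*w**3*(4*w**2+v**2)*(16*w**4−4*w**2*v**2+v**4)

Factor out w**3*v**3 first: what remains is 64*w**6+v**6.
Recognize a sum of cubes with the parts v**2 and 4*w**2.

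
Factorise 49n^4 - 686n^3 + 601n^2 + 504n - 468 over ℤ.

(7n + 6)(7n - 6)(n - 1)(n - 13)

Trying the rational-root candidates, n = 6/7 is a root, so (7n - 6) is a factor; dividing leaves 7n^3 - 92n^2 + 7n + 78.
Continuing, n = 1 is a root, so (n - 1) divides it; the quotient is 7n^2 - 85n - 78.
The remaining quadratic factors as (n - 13)(7n + 6).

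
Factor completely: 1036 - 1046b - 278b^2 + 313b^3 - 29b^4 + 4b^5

By the rational root theorem, b = -7/4 is a root, so (4b + 7) divides it; the quotient is b^4 - 9b^3 + 94b^2 - 234b + 148.
Next, b = 1 is a root, so (b - 1) divides it; the quotient is b^3 - 8b^2 + 86b - 148.
Continuing, b = 2 is a root, so (b - 2) is a factor; dividing leaves b^2 - 6b + 74.
The quadratic b^2 - 6b + 74 has discriminant -260 < 0 and is irreducible over ℤ.

(4b + 7)(b - 1)(b - 2)(b^2 - 6b + 74)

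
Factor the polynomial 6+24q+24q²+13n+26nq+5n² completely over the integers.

Group: 5n(n+4q+2) + (6q+3)(n+4q+2); both groups contain (n+4q+2).

(5n+6q+3)(n+4q+2)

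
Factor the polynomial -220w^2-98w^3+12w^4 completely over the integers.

2w^2(6w+11)(w-10)

Pull out the common factor 2w^2, then factor the remaining trinomial.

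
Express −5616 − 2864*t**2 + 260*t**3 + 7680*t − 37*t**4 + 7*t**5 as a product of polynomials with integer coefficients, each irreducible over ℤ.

(7*t − 9)*(t − 2)*(t − 6)*(t**2 + 4*t + 52)

By the rational root theorem, t = 9/7 is a root, so (7*t − 9) divides it; the quotient is t**4 − 4*t**3 + 32*t**2 − 368*t + 624.
Then t = 2 is a root, so (t − 2) is a factor; dividing leaves t**3 − 2*t**2 + 28*t − 312.
Then t = 6 is a root, so (t − 6) divides it; the quotient is t**2 + 4*t + 52.
The quadratic t**2 + 4*t + 52 has discriminant −192 < 0 and is irreducible over ℤ.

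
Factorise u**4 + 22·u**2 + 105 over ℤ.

(u**2 + 15)·(u**2 + 7)

Substitute w = u**2 to get a quadratic in w, then factor.
u**2 + 15 is irreducible over ℤ (always positive, so no real roots).
u**2 + 7 is irreducible over ℤ (always positive, so no real roots).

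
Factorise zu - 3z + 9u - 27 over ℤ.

Group as (zu - 3z) + (9u - 27) = z(u - 3) + 9(u - 3).
Both groups share the factor (u - 3).

(u - 3)(z + 9)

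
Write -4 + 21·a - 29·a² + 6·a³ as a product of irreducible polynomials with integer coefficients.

By the rational root theorem, a = 1/2 is a root, so (2·a - 1) is a factor; dividing leaves 3·a² - 13·a + 4.
The remaining quadratic factors as (3·a - 1)(a - 4).

(2·a - 1)·(3·a - 1)·(a - 4)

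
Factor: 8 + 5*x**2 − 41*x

Need a pair with product 5·8 = 40 and sum −41: that's −40 and −1.
Split the middle term: 5*x**2 − 40*x − x + 8 = 5*x*(x − 8) − (x − 8).

(5*x − 1)*(x − 8)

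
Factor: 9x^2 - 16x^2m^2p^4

Pull out the common factor x^2, leaving -16m^2p^4 + 9.
Recognize a difference of squares with the parts 3 and 4mp^2.

-x^2(4mp^2 + 3)(4mp^2 - 3)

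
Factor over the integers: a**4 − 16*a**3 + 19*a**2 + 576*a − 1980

Among the possible rational roots, a = −6 is a root, so (a + 6) is a factor; dividing leaves a**3 − 22*a**2 + 151*a − 330.
Next, a = 5 is a root, so (a − 5) is a factor; dividing leaves a**2 − 17*a + 66.
The remaining quadratic factors as (a − 6)(a − 11).

(a + 6)*(a − 11)*(a − 5)*(a − 6)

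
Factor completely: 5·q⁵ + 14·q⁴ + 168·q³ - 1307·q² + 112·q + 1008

(5·q + 4)·(q - 1)·(q - 4)·(q² + 7·q + 63)

Testing divisors of the constant over divisors of the leading coefficient, q = 1 is a root, so (q - 1) is a factor; dividing leaves 5·q⁴ + 19·q³ + 187·q² - 1120·q - 1008.
Then q = -4/5 is a root, giving the factor (5·q + 4) and quotient q³ + 3·q² + 35·q - 252.
Continuing, q = 4 is a root, so (q - 4) is a factor; dividing leaves q² + 7·q + 63.
The quadratic q² + 7·q + 63 has discriminant -203 < 0 and is irreducible over ℤ.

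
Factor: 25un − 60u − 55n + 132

Group as (25un − 60u) + (−55n + 132) = 5u(5n − 12) − 11(5n − 12).
Both groups share the factor (5n − 12).

(5n − 12)(5u − 11)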